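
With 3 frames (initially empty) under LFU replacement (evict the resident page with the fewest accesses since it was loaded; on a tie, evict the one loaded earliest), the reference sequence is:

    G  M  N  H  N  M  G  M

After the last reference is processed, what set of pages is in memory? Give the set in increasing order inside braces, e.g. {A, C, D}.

G: miss, frames [G]
M: miss, frames [G, M]
N: miss, frames [G, M, N]
H: miss, evict G, frames [M, N, H]
N: hit
M: hit
G: miss, evict H, frames [M, N, G]
M: hit

{G, M, N}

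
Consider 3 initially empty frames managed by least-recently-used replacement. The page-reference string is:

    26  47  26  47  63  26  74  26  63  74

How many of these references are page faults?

26: miss, frames {26}
47: miss, frames {26,47}
26: hit
47: hit
63: miss, frames {26,47,63}
26: hit
74: miss, evict 47, frames {63,26,74}
26: hit
63: hit
74: hit
Page faults: 4.

4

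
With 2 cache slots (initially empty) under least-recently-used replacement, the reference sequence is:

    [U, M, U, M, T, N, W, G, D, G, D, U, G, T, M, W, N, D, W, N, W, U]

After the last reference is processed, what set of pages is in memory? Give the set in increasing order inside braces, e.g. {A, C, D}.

U -> fault, frames {U}
M -> fault, frames {U,M}
U -> hit
M -> hit
T -> fault, evict U, frames {M,T}
N -> fault, evict M, frames {T,N}
W -> fault, evict T, frames {N,W}
G -> fault, evict N, frames {W,G}
D -> fault, evict W, frames {G,D}
G -> hit
D -> hit
U -> fault, evict G, frames {D,U}
G -> fault, evict D, frames {U,G}
T -> fault, evict U, frames {G,T}
M -> fault, evict G, frames {T,M}
W -> fault, evict T, frames {M,W}
N -> fault, evict M, frames {W,N}
D -> fault, evict W, frames {N,D}
W -> fault, evict N, frames {D,W}
N -> fault, evict D, frames {W,N}
W -> hit
U -> fault, evict N, frames {W,U}

{U, W}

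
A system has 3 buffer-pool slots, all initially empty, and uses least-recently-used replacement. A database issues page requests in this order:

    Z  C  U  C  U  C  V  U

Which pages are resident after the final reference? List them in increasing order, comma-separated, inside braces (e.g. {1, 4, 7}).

Z -> miss, frames {Z}
C -> miss, frames {Z,C}
U -> miss, frames {Z,C,U}
C -> hit
U -> hit
C -> hit
V -> miss, evict Z, frames {U,C,V}
U -> hit

{C, U, V}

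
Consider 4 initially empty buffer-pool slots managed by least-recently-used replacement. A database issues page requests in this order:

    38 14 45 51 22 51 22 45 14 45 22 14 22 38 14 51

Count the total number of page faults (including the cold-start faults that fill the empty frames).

38 -> fault, frames (38)
14 -> fault, frames (38 14)
45 -> fault, frames (38 14 45)
51 -> fault, frames (38 14 45 51)
22 -> fault, evict 38, frames (14 45 51 22)
51 -> hit
22 -> hit
45 -> hit
14 -> hit
45 -> hit
22 -> hit
14 -> hit
22 -> hit
38 -> fault, evict 51, frames (45 14 22 38)
14 -> hit
51 -> fault, evict 45, frames (22 38 14 51)
Page faults: 7.

7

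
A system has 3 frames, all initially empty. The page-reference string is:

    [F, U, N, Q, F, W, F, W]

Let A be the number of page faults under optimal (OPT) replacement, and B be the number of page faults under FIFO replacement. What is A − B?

-1

Under OPT: F F F F . F . . → 5 faults.
Under FIFO: F F F F F F . . → 6 faults.
A − B = 5 − 6 = -1.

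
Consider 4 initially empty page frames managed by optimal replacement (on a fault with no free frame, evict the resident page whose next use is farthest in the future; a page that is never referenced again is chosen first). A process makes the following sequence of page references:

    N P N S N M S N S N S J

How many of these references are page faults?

N: fault, frames {N}
P: fault, frames {N,P}
N: hit
S: fault, frames {N,P,S}
N: hit
M: fault, frames {N,P,S,M}
S: hit
N: hit
S: hit
N: hit
S: hit
J: fault, evict M, frames {N,P,S,J}
Page faults: 5.

5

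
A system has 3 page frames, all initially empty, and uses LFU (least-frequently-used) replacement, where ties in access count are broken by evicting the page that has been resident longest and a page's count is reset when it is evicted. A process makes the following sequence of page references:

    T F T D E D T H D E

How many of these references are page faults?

6

T: fault, frames [T]
F: fault, frames [T, F]
T: hit
D: fault, frames [T, F, D]
E: fault, evict F, frames [T, D, E]
D: hit
T: hit
H: fault, evict E, frames [T, D, H]
D: hit
E: fault, evict H, frames [T, D, E]
Page faults: 6.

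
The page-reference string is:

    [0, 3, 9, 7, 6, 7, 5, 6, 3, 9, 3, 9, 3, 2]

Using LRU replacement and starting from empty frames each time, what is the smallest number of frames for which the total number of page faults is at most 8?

f=1: 14 faults
f=2: 10 faults
f=3: 9 faults
f=4: 9 faults
f=5: 7 faults
f=6: 7 faults
f=7: 7 faults
Smallest f with faults ≤ 8 is 5.

5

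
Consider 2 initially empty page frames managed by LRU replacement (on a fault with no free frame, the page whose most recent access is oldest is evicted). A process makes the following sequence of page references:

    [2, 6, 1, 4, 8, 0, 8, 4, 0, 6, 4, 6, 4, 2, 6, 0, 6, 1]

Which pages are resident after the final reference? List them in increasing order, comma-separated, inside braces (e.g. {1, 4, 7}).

{1, 6}

2: miss, frames [2]
6: miss, frames [2, 6]
1: miss, evict 2, frames [6, 1]
4: miss, evict 6, frames [1, 4]
8: miss, evict 1, frames [4, 8]
0: miss, evict 4, frames [8, 0]
8: hit
4: miss, evict 0, frames [8, 4]
0: miss, evict 8, frames [4, 0]
6: miss, evict 4, frames [0, 6]
4: miss, evict 0, frames [6, 4]
6: hit
4: hit
2: miss, evict 6, frames [4, 2]
6: miss, evict 4, frames [2, 6]
0: miss, evict 2, frames [6, 0]
6: hit
1: miss, evict 0, frames [6, 1]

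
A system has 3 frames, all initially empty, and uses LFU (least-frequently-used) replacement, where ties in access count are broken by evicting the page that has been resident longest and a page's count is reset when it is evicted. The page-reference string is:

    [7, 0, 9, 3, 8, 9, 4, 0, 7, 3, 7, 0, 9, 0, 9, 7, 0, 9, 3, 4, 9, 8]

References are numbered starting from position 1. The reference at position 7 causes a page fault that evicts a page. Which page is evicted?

pos 1: 7 → fault, frames [7]
pos 2: 0 → fault, frames [7, 0]
pos 3: 9 → fault, frames [7, 0, 9]
pos 4: 3 → fault, evict 7, frames [0, 9, 3]
pos 5: 8 → fault, evict 0, frames [9, 3, 8]
pos 6: 9 → hit
pos 7: 4 → fault, evict 3, frames [9, 8, 4]
At position 7, page 3 is evicted.

3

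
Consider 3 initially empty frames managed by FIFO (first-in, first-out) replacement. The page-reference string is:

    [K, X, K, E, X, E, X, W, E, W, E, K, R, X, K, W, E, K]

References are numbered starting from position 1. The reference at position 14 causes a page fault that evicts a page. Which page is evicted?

W

pos 1: K → miss, frames {K}
pos 2: X → miss, frames {K,X}
pos 3: K → hit
pos 4: E → miss, frames {K,X,E}
pos 5: X → hit
pos 6: E → hit
pos 7: X → hit
pos 8: W → miss, evict K, frames {X,E,W}
pos 9: E → hit
pos 10: W → hit
pos 11: E → hit
pos 12: K → miss, evict X, frames {E,W,K}
pos 13: R → miss, evict E, frames {W,K,R}
pos 14: X → miss, evict W, frames {K,R,X}
At position 14, page W is evicted.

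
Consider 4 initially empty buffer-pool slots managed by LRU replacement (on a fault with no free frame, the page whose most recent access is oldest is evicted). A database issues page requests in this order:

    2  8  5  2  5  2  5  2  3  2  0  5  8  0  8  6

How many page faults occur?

2 → miss, frames (2)
8 → miss, frames (2 8)
5 → miss, frames (2 8 5)
2 → hit
5 → hit
2 → hit
5 → hit
2 → hit
3 → miss, frames (8 5 2 3)
2 → hit
0 → miss, evict 8, frames (5 3 2 0)
5 → hit
8 → miss, evict 3, frames (2 0 5 8)
0 → hit
8 → hit
6 → miss, evict 2, frames (5 0 8 6)
Page faults: 7.

7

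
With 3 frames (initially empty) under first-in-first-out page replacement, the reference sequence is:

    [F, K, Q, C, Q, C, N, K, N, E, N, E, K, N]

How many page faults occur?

7

F → fault, frames {F}
K → fault, frames {F,K}
Q → fault, frames {F,K,Q}
C → fault, evict F, frames {K,Q,C}
Q → hit
C → hit
N → fault, evict K, frames {Q,C,N}
K → fault, evict Q, frames {C,N,K}
N → hit
E → fault, evict C, frames {N,K,E}
N → hit
E → hit
K → hit
N → hit
Page faults: 7.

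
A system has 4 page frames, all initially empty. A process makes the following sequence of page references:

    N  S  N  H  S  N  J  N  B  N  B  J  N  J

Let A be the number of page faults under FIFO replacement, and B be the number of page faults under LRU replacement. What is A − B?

1

Under FIFO: F F . F . . F . F F . . . . → 6 faults.
Under LRU: F F . F . . F . F . . . . . → 5 faults.
A − B = 6 − 5 = 1.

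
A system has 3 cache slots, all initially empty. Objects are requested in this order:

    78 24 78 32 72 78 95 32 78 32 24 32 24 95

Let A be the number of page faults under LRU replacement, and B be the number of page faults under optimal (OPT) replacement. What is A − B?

Under LRU: F F . F F . F F . . F . . F → 8 faults.
Under OPT: F F . F F . F . . . F . . . → 6 faults.
A − B = 8 − 6 = 2.

2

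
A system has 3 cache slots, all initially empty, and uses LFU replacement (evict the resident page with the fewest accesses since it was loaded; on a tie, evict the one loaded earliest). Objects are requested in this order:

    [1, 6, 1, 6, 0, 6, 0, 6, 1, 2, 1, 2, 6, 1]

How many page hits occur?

1 → miss, frames (1)
6 → miss, frames (1 6)
1 → hit
6 → hit
0 → miss, frames (1 6 0)
6 → hit
0 → hit
6 → hit
1 → hit
2 → miss, evict 0, frames (1 6 2)
1 → hit
2 → hit
6 → hit
1 → hit
Hits: 10.

10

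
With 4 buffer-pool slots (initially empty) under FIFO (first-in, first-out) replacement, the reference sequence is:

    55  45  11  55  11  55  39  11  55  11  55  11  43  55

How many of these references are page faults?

6

55 -> fault, frames (55)
45 -> fault, frames (55 45)
11 -> fault, frames (55 45 11)
55 -> hit
11 -> hit
55 -> hit
39 -> fault, frames (55 45 11 39)
11 -> hit
55 -> hit
11 -> hit
55 -> hit
11 -> hit
43 -> fault, evict 55, frames (45 11 39 43)
55 -> fault, evict 45, frames (11 39 43 55)
Page faults: 6.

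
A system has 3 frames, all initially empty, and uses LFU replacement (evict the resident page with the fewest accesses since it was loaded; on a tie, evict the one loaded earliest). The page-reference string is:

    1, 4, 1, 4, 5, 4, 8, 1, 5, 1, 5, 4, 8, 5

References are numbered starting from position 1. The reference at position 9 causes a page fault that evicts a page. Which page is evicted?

8

pos 1: 1 → miss, frames (1)
pos 2: 4 → miss, frames (1 4)
pos 3: 1 → hit
pos 4: 4 → hit
pos 5: 5 → miss, frames (1 4 5)
pos 6: 4 → hit
pos 7: 8 → miss, evict 5, frames (1 4 8)
pos 8: 1 → hit
pos 9: 5 → miss, evict 8, frames (1 4 5)
At position 9, page 8 is evicted.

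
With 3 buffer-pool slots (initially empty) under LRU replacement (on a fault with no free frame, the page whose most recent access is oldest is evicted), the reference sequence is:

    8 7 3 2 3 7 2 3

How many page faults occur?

8: miss, frames {8}
7: miss, frames {8,7}
3: miss, frames {8,7,3}
2: miss, evict 8, frames {7,3,2}
3: hit
7: hit
2: hit
3: hit
Page faults: 4.

4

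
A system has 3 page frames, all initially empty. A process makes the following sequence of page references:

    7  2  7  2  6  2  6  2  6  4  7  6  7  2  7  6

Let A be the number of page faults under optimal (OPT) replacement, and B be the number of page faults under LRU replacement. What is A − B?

Under OPT: F F . . F . . . . F . . . F . . → 5 faults.
Under LRU: F F . . F . . . . F F . . F . . → 6 faults.
A − B = 5 − 6 = -1.

-1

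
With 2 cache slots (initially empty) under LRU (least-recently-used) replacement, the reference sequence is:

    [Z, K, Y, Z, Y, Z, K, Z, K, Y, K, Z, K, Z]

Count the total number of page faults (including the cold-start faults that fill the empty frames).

Z -> miss, frames [Z]
K -> miss, frames [Z, K]
Y -> miss, evict Z, frames [K, Y]
Z -> miss, evict K, frames [Y, Z]
Y -> hit
Z -> hit
K -> miss, evict Y, frames [Z, K]
Z -> hit
K -> hit
Y -> miss, evict Z, frames [K, Y]
K -> hit
Z -> miss, evict Y, frames [K, Z]
K -> hit
Z -> hit
Page faults: 7.

7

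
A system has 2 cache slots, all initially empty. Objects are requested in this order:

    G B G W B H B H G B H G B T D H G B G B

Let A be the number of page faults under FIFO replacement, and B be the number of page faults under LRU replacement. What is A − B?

Under FIFO: F F . F . F F . F . F . F F F F F F . . → 13 faults.
Under LRU: F F . F F F . . F F F F F F F F F F . . → 15 faults.
A − B = 13 − 15 = -2.

-2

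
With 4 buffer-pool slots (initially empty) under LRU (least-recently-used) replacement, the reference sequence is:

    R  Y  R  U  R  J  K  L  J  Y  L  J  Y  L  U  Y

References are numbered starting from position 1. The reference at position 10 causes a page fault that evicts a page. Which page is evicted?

R

pos 1: R -> miss, frames {R}
pos 2: Y -> miss, frames {R,Y}
pos 3: R -> hit
pos 4: U -> miss, frames {Y,R,U}
pos 5: R -> hit
pos 6: J -> miss, frames {Y,U,R,J}
pos 7: K -> miss, evict Y, frames {U,R,J,K}
pos 8: L -> miss, evict U, frames {R,J,K,L}
pos 9: J -> hit
pos 10: Y -> miss, evict R, frames {K,L,J,Y}
At position 10, page R is evicted.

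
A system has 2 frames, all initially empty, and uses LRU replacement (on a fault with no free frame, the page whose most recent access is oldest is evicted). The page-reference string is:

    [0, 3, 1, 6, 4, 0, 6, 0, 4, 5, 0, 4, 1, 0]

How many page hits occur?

0: miss, frames {0}
3: miss, frames {0,3}
1: miss, evict 0, frames {3,1}
6: miss, evict 3, frames {1,6}
4: miss, evict 1, frames {6,4}
0: miss, evict 6, frames {4,0}
6: miss, evict 4, frames {0,6}
0: hit
4: miss, evict 6, frames {0,4}
5: miss, evict 0, frames {4,5}
0: miss, evict 4, frames {5,0}
4: miss, evict 5, frames {0,4}
1: miss, evict 0, frames {4,1}
0: miss, evict 4, frames {1,0}
Hits: 1.

1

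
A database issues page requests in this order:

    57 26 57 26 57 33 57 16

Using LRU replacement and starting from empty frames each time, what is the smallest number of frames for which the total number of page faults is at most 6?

f=1: 8 faults
f=2: 4 faults
f=3: 4 faults
f=4: 4 faults
Smallest f with faults ≤ 6 is 2.

2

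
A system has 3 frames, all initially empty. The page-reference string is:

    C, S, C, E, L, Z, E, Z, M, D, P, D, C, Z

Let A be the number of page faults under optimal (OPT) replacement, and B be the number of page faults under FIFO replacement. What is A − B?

Under OPT: F F . F F F . . F F F . . F → 9 faults.
Under FIFO: F F . F F F . . F F F . F F → 10 faults.
A − B = 9 − 10 = -1.

-1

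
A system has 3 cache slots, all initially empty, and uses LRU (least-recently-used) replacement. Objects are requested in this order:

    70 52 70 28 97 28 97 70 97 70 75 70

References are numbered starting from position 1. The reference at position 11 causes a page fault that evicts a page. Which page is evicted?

28

pos 1: 70 -> miss, frames (70)
pos 2: 52 -> miss, frames (70 52)
pos 3: 70 -> hit
pos 4: 28 -> miss, frames (52 70 28)
pos 5: 97 -> miss, evict 52, frames (70 28 97)
pos 6: 28 -> hit
pos 7: 97 -> hit
pos 8: 70 -> hit
pos 9: 97 -> hit
pos 10: 70 -> hit
pos 11: 75 -> miss, evict 28, frames (97 70 75)
At position 11, page 28 is evicted.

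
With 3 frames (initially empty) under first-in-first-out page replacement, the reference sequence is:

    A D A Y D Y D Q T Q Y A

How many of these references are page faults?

A -> miss, frames (A)
D -> miss, frames (A D)
A -> hit
Y -> miss, frames (A D Y)
D -> hit
Y -> hit
D -> hit
Q -> miss, evict A, frames (D Y Q)
T -> miss, evict D, frames (Y Q T)
Q -> hit
Y -> hit
A -> miss, evict Y, frames (Q T A)
Page faults: 6.

6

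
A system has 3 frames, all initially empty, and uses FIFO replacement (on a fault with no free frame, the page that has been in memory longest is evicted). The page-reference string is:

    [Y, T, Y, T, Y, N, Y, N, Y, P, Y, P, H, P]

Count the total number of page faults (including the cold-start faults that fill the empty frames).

6

Y → miss, frames [Y]
T → miss, frames [Y, T]
Y → hit
T → hit
Y → hit
N → miss, frames [Y, T, N]
Y → hit
N → hit
Y → hit
P → miss, evict Y, frames [T, N, P]
Y → miss, evict T, frames [N, P, Y]
P → hit
H → miss, evict N, frames [P, Y, H]
P → hit
Page faults: 6.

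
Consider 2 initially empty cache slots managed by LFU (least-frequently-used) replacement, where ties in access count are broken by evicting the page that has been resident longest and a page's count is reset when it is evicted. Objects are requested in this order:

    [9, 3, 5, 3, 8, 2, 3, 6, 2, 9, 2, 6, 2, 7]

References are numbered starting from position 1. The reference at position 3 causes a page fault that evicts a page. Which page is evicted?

pos 1: 9 → fault, frames (9)
pos 2: 3 → fault, frames (9 3)
pos 3: 5 → fault, evict 9, frames (3 5)
At position 3, page 9 is evicted.

9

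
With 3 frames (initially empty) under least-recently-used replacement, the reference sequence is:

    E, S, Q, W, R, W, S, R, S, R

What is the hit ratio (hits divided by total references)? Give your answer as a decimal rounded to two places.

0.40

E -> fault, frames (E)
S -> fault, frames (E S)
Q -> fault, frames (E S Q)
W -> fault, evict E, frames (S Q W)
R -> fault, evict S, frames (Q W R)
W -> hit
S -> fault, evict Q, frames (R W S)
R -> hit
S -> hit
R -> hit
Hits: 4 of 10 references → 4/10 = 0.4000.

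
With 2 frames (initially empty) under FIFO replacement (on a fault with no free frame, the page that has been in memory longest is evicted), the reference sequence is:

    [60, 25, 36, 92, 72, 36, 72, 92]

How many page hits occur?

1

60: miss, frames (60)
25: miss, frames (60 25)
36: miss, evict 60, frames (25 36)
92: miss, evict 25, frames (36 92)
72: miss, evict 36, frames (92 72)
36: miss, evict 92, frames (72 36)
72: hit
92: miss, evict 72, frames (36 92)
Hits: 1.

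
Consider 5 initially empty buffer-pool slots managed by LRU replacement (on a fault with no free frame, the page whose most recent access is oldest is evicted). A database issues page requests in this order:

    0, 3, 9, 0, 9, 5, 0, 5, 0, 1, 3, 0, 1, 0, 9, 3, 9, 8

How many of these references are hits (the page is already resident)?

12

0 → fault, frames (0)
3 → fault, frames (0 3)
9 → fault, frames (0 3 9)
0 → hit
9 → hit
5 → fault, frames (3 0 9 5)
0 → hit
5 → hit
0 → hit
1 → fault, frames (3 9 5 0 1)
3 → hit
0 → hit
1 → hit
0 → hit
9 → hit
3 → hit
9 → hit
8 → fault, evict 5, frames (1 0 3 9 8)
Hits: 12.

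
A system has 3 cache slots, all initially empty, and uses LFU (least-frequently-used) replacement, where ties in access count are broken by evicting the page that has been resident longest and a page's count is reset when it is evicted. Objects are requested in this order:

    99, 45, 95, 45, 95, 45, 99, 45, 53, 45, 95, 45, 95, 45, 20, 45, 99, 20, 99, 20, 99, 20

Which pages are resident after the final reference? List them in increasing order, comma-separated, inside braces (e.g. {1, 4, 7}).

{20, 45, 95}

99 -> fault, frames (99)
45 -> fault, frames (99 45)
95 -> fault, frames (99 45 95)
45 -> hit
95 -> hit
45 -> hit
99 -> hit
45 -> hit
53 -> fault, evict 99, frames (45 95 53)
45 -> hit
95 -> hit
45 -> hit
95 -> hit
45 -> hit
20 -> fault, evict 53, frames (45 95 20)
45 -> hit
99 -> fault, evict 20, frames (45 95 99)
20 -> fault, evict 99, frames (45 95 20)
99 -> fault, evict 20, frames (45 95 99)
20 -> fault, evict 99, frames (45 95 20)
99 -> fault, evict 20, frames (45 95 99)
20 -> fault, evict 99, frames (45 95 20)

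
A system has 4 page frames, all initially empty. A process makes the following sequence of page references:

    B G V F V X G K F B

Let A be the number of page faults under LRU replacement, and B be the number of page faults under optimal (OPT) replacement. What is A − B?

Under LRU: F F F F . F . F F F → 8 faults.
Under OPT: F F F F . F . F . . → 6 faults.
A − B = 8 − 6 = 2.

2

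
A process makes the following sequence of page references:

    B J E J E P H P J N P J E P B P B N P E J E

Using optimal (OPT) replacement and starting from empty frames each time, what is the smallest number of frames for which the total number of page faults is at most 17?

f=1: 22 faults
f=2: 13 faults
f=3: 10 faults
f=4: 8 faults
f=5: 6 faults
f=6: 6 faults
Smallest f with faults ≤ 17 is 2.

2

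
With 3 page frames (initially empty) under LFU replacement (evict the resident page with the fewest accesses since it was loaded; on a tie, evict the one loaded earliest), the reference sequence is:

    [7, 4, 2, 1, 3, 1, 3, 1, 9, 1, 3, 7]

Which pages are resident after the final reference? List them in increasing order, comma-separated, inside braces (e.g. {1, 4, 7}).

{1, 3, 7}

7: fault, frames [7]
4: fault, frames [7, 4]
2: fault, frames [7, 4, 2]
1: fault, evict 7, frames [4, 2, 1]
3: fault, evict 4, frames [2, 1, 3]
1: hit
3: hit
1: hit
9: fault, evict 2, frames [1, 3, 9]
1: hit
3: hit
7: fault, evict 9, frames [1, 3, 7]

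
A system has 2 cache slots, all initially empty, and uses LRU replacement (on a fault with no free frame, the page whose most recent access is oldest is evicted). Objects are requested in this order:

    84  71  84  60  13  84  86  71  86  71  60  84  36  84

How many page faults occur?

84: fault, frames [84]
71: fault, frames [84, 71]
84: hit
60: fault, evict 71, frames [84, 60]
13: fault, evict 84, frames [60, 13]
84: fault, evict 60, frames [13, 84]
86: fault, evict 13, frames [84, 86]
71: fault, evict 84, frames [86, 71]
86: hit
71: hit
60: fault, evict 86, frames [71, 60]
84: fault, evict 71, frames [60, 84]
36: fault, evict 60, frames [84, 36]
84: hit
Page faults: 10.

10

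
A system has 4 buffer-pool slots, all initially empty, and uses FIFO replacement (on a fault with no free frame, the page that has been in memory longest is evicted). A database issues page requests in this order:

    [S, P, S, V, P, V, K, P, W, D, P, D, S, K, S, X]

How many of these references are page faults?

10

S -> fault, frames {S}
P -> fault, frames {S,P}
S -> hit
V -> fault, frames {S,P,V}
P -> hit
V -> hit
K -> fault, frames {S,P,V,K}
P -> hit
W -> fault, evict S, frames {P,V,K,W}
D -> fault, evict P, frames {V,K,W,D}
P -> fault, evict V, frames {K,W,D,P}
D -> hit
S -> fault, evict K, frames {W,D,P,S}
K -> fault, evict W, frames {D,P,S,K}
S -> hit
X -> fault, evict D, frames {P,S,K,X}
Page faults: 10.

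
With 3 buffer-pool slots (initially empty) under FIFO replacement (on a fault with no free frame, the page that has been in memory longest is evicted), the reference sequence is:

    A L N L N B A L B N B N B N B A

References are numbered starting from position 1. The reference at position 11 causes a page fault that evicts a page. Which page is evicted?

pos 1: A: fault, frames [A]
pos 2: L: fault, frames [A, L]
pos 3: N: fault, frames [A, L, N]
pos 4: L: hit
pos 5: N: hit
pos 6: B: fault, evict A, frames [L, N, B]
pos 7: A: fault, evict L, frames [N, B, A]
pos 8: L: fault, evict N, frames [B, A, L]
pos 9: B: hit
pos 10: N: fault, evict B, frames [A, L, N]
pos 11: B: fault, evict A, frames [L, N, B]
At position 11, page A is evicted.

A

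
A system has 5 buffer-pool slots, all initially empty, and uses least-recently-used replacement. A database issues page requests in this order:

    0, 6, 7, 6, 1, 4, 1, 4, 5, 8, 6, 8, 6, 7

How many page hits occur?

6

0: miss, frames (0)
6: miss, frames (0 6)
7: miss, frames (0 6 7)
6: hit
1: miss, frames (0 7 6 1)
4: miss, frames (0 7 6 1 4)
1: hit
4: hit
5: miss, evict 0, frames (7 6 1 4 5)
8: miss, evict 7, frames (6 1 4 5 8)
6: hit
8: hit
6: hit
7: miss, evict 1, frames (4 5 8 6 7)
Hits: 6.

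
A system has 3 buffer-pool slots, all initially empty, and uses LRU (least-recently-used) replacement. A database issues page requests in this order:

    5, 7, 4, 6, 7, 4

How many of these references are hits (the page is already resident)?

2

5: miss, frames (5)
7: miss, frames (5 7)
4: miss, frames (5 7 4)
6: miss, evict 5, frames (7 4 6)
7: hit
4: hit
Hits: 2.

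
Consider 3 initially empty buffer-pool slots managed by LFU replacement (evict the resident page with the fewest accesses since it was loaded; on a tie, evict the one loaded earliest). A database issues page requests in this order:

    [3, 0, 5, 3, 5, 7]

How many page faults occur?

4

3 → miss, frames [3]
0 → miss, frames [3, 0]
5 → miss, frames [3, 0, 5]
3 → hit
5 → hit
7 → miss, evict 0, frames [3, 5, 7]
Page faults: 4.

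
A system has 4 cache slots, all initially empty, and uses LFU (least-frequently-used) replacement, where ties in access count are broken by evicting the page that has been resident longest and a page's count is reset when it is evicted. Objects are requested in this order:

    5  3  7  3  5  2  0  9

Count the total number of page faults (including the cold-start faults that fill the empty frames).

6

5 → fault, frames {5}
3 → fault, frames {5,3}
7 → fault, frames {5,3,7}
3 → hit
5 → hit
2 → fault, frames {5,3,7,2}
0 → fault, evict 7, frames {5,3,2,0}
9 → fault, evict 2, frames {5,3,0,9}
Page faults: 6.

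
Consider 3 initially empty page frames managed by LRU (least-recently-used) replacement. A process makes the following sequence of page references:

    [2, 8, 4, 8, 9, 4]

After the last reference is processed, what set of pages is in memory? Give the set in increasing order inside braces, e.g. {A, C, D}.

2 -> miss, frames {2}
8 -> miss, frames {2,8}
4 -> miss, frames {2,8,4}
8 -> hit
9 -> miss, evict 2, frames {4,8,9}
4 -> hit

{4, 8, 9}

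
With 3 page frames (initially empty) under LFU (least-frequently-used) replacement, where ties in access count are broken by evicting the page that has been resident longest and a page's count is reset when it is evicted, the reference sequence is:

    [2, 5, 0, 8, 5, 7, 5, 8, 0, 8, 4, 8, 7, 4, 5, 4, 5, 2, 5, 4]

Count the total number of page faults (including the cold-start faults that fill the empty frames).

11

2: fault, frames [2]
5: fault, frames [2, 5]
0: fault, frames [2, 5, 0]
8: fault, evict 2, frames [5, 0, 8]
5: hit
7: fault, evict 0, frames [5, 8, 7]
5: hit
8: hit
0: fault, evict 7, frames [5, 8, 0]
8: hit
4: fault, evict 0, frames [5, 8, 4]
8: hit
7: fault, evict 4, frames [5, 8, 7]
4: fault, evict 7, frames [5, 8, 4]
5: hit
4: hit
5: hit
2: fault, evict 4, frames [5, 8, 2]
5: hit
4: fault, evict 2, frames [5, 8, 4]
Page faults: 11.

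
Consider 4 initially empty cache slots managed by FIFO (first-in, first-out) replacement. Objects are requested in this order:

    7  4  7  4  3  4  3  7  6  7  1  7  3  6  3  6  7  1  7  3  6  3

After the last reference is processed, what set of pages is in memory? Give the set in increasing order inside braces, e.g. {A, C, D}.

{1, 3, 6, 7}

7 -> fault, frames [7]
4 -> fault, frames [7, 4]
7 -> hit
4 -> hit
3 -> fault, frames [7, 4, 3]
4 -> hit
3 -> hit
7 -> hit
6 -> fault, frames [7, 4, 3, 6]
7 -> hit
1 -> fault, evict 7, frames [4, 3, 6, 1]
7 -> fault, evict 4, frames [3, 6, 1, 7]
3 -> hit
6 -> hit
3 -> hit
6 -> hit
7 -> hit
1 -> hit
7 -> hit
3 -> hit
6 -> hit
3 -> hit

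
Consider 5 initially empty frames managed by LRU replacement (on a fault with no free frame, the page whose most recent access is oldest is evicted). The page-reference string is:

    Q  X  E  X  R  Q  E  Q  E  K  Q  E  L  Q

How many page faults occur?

Q → fault, frames {Q}
X → fault, frames {Q,X}
E → fault, frames {Q,X,E}
X → hit
R → fault, frames {Q,E,X,R}
Q → hit
E → hit
Q → hit
E → hit
K → fault, frames {X,R,Q,E,K}
Q → hit
E → hit
L → fault, evict X, frames {R,K,Q,E,L}
Q → hit
Page faults: 6.

6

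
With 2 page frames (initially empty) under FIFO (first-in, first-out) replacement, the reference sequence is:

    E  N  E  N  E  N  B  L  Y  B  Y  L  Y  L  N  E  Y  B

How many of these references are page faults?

12

E → miss, frames [E]
N → miss, frames [E, N]
E → hit
N → hit
E → hit
N → hit
B → miss, evict E, frames [N, B]
L → miss, evict N, frames [B, L]
Y → miss, evict B, frames [L, Y]
B → miss, evict L, frames [Y, B]
Y → hit
L → miss, evict Y, frames [B, L]
Y → miss, evict B, frames [L, Y]
L → hit
N → miss, evict L, frames [Y, N]
E → miss, evict Y, frames [N, E]
Y → miss, evict N, frames [E, Y]
B → miss, evict E, frames [Y, B]
Page faults: 12.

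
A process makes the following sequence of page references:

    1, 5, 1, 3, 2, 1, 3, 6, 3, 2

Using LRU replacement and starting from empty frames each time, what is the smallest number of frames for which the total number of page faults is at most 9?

2

f=1: 10 faults
f=2: 8 faults
f=3: 6 faults
f=4: 5 faults
f=5: 5 faults
Smallest f with faults ≤ 9 is 2.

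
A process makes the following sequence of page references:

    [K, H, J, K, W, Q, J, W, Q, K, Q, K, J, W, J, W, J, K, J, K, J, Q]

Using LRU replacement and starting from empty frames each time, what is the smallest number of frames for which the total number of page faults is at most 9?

4

f=1: 22 faults
f=2: 14 faults
f=3: 10 faults
f=4: 5 faults
f=5: 5 faults
Smallest f with faults ≤ 9 is 4.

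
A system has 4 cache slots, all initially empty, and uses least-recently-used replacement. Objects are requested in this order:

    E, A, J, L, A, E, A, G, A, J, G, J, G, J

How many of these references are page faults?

E → miss, frames {E}
A → miss, frames {E,A}
J → miss, frames {E,A,J}
L → miss, frames {E,A,J,L}
A → hit
E → hit
A → hit
G → miss, evict J, frames {L,E,A,G}
A → hit
J → miss, evict L, frames {E,G,A,J}
G → hit
J → hit
G → hit
J → hit
Page faults: 6.

6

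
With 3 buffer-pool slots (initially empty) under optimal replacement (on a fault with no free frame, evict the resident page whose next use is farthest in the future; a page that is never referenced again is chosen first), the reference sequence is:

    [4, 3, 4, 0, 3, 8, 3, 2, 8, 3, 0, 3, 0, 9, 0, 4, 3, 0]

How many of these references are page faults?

8

4 -> fault, frames {4}
3 -> fault, frames {4,3}
4 -> hit
0 -> fault, frames {4,3,0}
3 -> hit
8 -> fault, evict 4, frames {3,0,8}
3 -> hit
2 -> fault, evict 0, frames {3,8,2}
8 -> hit
3 -> hit
0 -> fault, evict 2, frames {3,8,0}
3 -> hit
0 -> hit
9 -> fault, evict 8, frames {3,0,9}
0 -> hit
4 -> fault, evict 9, frames {3,0,4}
3 -> hit
0 -> hit
Page faults: 8.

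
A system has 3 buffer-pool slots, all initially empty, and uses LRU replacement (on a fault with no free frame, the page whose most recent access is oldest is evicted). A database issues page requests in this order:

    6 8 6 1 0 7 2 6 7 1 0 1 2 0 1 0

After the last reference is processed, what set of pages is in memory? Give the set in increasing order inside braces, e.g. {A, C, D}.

6 -> miss, frames [6]
8 -> miss, frames [6, 8]
6 -> hit
1 -> miss, frames [8, 6, 1]
0 -> miss, evict 8, frames [6, 1, 0]
7 -> miss, evict 6, frames [1, 0, 7]
2 -> miss, evict 1, frames [0, 7, 2]
6 -> miss, evict 0, frames [7, 2, 6]
7 -> hit
1 -> miss, evict 2, frames [6, 7, 1]
0 -> miss, evict 6, frames [7, 1, 0]
1 -> hit
2 -> miss, evict 7, frames [0, 1, 2]
0 -> hit
1 -> hit
0 -> hit

{0, 1, 2}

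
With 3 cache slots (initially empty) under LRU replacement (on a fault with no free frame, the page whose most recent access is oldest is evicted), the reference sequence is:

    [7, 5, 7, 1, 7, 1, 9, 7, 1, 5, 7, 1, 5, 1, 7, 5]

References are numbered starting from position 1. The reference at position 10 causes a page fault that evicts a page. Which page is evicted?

9

pos 1: 7 → fault, frames (7)
pos 2: 5 → fault, frames (7 5)
pos 3: 7 → hit
pos 4: 1 → fault, frames (5 7 1)
pos 5: 7 → hit
pos 6: 1 → hit
pos 7: 9 → fault, evict 5, frames (7 1 9)
pos 8: 7 → hit
pos 9: 1 → hit
pos 10: 5 → fault, evict 9, frames (7 1 5)
At position 10, page 9 is evicted.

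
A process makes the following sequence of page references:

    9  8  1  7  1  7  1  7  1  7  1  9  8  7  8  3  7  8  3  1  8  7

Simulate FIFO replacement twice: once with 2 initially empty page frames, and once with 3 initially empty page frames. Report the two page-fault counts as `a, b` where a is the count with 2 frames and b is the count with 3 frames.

11, 10

2 frames: F F F F . . . . . . . F F F . F . F . F . F → 11 faults.
3 frames: F F F F . . . . . . . F F . . F F . . F F . → 10 faults.
10 < 11: adding a frame reduced faults, as is typical.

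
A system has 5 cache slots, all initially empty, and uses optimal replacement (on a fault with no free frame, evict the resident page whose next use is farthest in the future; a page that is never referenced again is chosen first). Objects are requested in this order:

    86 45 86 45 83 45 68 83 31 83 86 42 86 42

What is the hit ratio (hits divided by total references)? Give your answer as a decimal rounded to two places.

86 -> fault, frames [86]
45 -> fault, frames [86, 45]
86 -> hit
45 -> hit
83 -> fault, frames [86, 45, 83]
45 -> hit
68 -> fault, frames [86, 45, 83, 68]
83 -> hit
31 -> fault, frames [86, 45, 83, 68, 31]
83 -> hit
86 -> hit
42 -> fault, evict 31, frames [86, 45, 83, 68, 42]
86 -> hit
42 -> hit
Hits: 8 of 14 references → 8/14 = 0.5714.

0.57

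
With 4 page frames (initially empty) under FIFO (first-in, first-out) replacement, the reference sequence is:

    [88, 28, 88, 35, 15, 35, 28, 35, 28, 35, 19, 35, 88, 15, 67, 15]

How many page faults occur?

88: miss, frames (88)
28: miss, frames (88 28)
88: hit
35: miss, frames (88 28 35)
15: miss, frames (88 28 35 15)
35: hit
28: hit
35: hit
28: hit
35: hit
19: miss, evict 88, frames (28 35 15 19)
35: hit
88: miss, evict 28, frames (35 15 19 88)
15: hit
67: miss, evict 35, frames (15 19 88 67)
15: hit
Page faults: 7.

7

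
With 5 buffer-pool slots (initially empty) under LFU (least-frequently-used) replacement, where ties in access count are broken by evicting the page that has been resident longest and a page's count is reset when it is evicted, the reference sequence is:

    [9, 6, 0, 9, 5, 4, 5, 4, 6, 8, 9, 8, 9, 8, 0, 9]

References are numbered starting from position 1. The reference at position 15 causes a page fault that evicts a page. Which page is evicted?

6

pos 1: 9 -> miss, frames [9]
pos 2: 6 -> miss, frames [9, 6]
pos 3: 0 -> miss, frames [9, 6, 0]
pos 4: 9 -> hit
pos 5: 5 -> miss, frames [9, 6, 0, 5]
pos 6: 4 -> miss, frames [9, 6, 0, 5, 4]
pos 7: 5 -> hit
pos 8: 4 -> hit
pos 9: 6 -> hit
pos 10: 8 -> miss, evict 0, frames [9, 6, 5, 4, 8]
pos 11: 9 -> hit
pos 12: 8 -> hit
pos 13: 9 -> hit
pos 14: 8 -> hit
pos 15: 0 -> miss, evict 6, frames [9, 5, 4, 8, 0]
At position 15, page 6 is evicted.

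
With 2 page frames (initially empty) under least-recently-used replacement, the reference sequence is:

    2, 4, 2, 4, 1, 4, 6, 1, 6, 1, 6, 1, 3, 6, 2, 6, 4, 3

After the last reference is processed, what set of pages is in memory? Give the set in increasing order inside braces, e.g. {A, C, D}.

{3, 4}

2: fault, frames {2}
4: fault, frames {2,4}
2: hit
4: hit
1: fault, evict 2, frames {4,1}
4: hit
6: fault, evict 1, frames {4,6}
1: fault, evict 4, frames {6,1}
6: hit
1: hit
6: hit
1: hit
3: fault, evict 6, frames {1,3}
6: fault, evict 1, frames {3,6}
2: fault, evict 3, frames {6,2}
6: hit
4: fault, evict 2, frames {6,4}
3: fault, evict 6, frames {4,3}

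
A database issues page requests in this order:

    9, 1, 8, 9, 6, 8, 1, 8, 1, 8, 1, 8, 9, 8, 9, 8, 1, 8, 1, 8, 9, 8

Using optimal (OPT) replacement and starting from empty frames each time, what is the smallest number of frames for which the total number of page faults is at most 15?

2

f=1: 22 faults
f=2: 8 faults
f=3: 5 faults
f=4: 4 faults
Smallest f with faults ≤ 15 is 2.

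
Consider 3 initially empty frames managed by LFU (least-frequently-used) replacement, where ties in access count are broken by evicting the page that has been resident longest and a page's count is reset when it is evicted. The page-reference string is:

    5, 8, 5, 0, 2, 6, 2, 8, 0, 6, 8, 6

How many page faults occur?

5 → fault, frames {5}
8 → fault, frames {5,8}
5 → hit
0 → fault, frames {5,8,0}
2 → fault, evict 8, frames {5,0,2}
6 → fault, evict 0, frames {5,2,6}
2 → hit
8 → fault, evict 6, frames {5,2,8}
0 → fault, evict 8, frames {5,2,0}
6 → fault, evict 0, frames {5,2,6}
8 → fault, evict 6, frames {5,2,8}
6 → fault, evict 8, frames {5,2,6}
Page faults: 10.

10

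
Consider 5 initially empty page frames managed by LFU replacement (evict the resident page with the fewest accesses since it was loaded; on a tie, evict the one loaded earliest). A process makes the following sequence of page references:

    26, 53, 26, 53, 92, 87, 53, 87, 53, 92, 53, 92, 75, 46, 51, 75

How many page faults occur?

26: fault, frames (26)
53: fault, frames (26 53)
26: hit
53: hit
92: fault, frames (26 53 92)
87: fault, frames (26 53 92 87)
53: hit
87: hit
53: hit
92: hit
53: hit
92: hit
75: fault, frames (26 53 92 87 75)
46: fault, evict 75, frames (26 53 92 87 46)
51: fault, evict 46, frames (26 53 92 87 51)
75: fault, evict 51, frames (26 53 92 87 75)
Page faults: 8.

8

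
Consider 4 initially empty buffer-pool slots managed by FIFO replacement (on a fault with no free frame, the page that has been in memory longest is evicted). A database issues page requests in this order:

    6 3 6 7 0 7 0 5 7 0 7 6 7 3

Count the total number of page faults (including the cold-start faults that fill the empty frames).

6 -> fault, frames {6}
3 -> fault, frames {6,3}
6 -> hit
7 -> fault, frames {6,3,7}
0 -> fault, frames {6,3,7,0}
7 -> hit
0 -> hit
5 -> fault, evict 6, frames {3,7,0,5}
7 -> hit
0 -> hit
7 -> hit
6 -> fault, evict 3, frames {7,0,5,6}
7 -> hit
3 -> fault, evict 7, frames {0,5,6,3}
Page faults: 7.

7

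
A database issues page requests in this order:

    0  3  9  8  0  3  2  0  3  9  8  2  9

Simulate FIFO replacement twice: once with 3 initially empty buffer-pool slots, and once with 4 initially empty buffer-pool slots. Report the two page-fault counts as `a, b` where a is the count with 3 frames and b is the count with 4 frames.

3 frames: F F F F F F F . . F F . . → 9 faults.
4 frames: F F F F . . F F F F F F . → 10 faults.
10 > 9: adding a frame increased faults — Belady's anomaly.

9, 10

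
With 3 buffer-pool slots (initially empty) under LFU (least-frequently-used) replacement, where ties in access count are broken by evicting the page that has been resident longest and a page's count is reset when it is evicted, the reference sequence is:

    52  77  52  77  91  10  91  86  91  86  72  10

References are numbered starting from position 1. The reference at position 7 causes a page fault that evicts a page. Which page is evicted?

pos 1: 52 -> fault, frames (52)
pos 2: 77 -> fault, frames (52 77)
pos 3: 52 -> hit
pos 4: 77 -> hit
pos 5: 91 -> fault, frames (52 77 91)
pos 6: 10 -> fault, evict 91, frames (52 77 10)
pos 7: 91 -> fault, evict 10, frames (52 77 91)
At position 7, page 10 is evicted.

10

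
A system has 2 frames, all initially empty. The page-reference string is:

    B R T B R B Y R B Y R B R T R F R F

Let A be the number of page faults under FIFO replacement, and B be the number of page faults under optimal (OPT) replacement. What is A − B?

2

Under FIFO: F F F F F . F . F . F . . F . F F . → 11 faults.
Under OPT: F F F . F . F . F . F . . F . F . . → 9 faults.
A − B = 11 − 9 = 2.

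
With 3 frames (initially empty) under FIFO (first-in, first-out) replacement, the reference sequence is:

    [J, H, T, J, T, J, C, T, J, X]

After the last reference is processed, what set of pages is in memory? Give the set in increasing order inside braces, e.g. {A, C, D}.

{C, J, X}

J -> miss, frames (J)
H -> miss, frames (J H)
T -> miss, frames (J H T)
J -> hit
T -> hit
J -> hit
C -> miss, evict J, frames (H T C)
T -> hit
J -> miss, evict H, frames (T C J)
X -> miss, evict T, frames (C J X)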